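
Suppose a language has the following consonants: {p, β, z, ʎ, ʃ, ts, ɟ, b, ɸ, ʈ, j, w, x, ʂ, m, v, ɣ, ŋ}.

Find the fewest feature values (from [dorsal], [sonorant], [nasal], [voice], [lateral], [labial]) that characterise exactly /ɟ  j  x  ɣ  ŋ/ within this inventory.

The class [−lateral], [−labial], [+dorsal] has exactly /ɟ, j, x, ɣ, ŋ/ as its extension in this inventory. No smaller conjunction from the listed features achieves this: [−labial, +dorsal] alone would also admit /ʎ/; [−lateral, +dorsal] alone would also admit /w/; [−lateral, −labial] alone would also admit /z, ʃ, ts, ʈ, …/; and checking the remaining two-feature bundles turns up none with this extension.

[−lateral, −labial, +dorsal]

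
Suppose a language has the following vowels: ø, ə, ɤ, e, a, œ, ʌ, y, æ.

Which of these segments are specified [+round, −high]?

ø, œ

First, the [+round] segments are /ø, œ, y/.
Then [−high] leaves /ø, œ/.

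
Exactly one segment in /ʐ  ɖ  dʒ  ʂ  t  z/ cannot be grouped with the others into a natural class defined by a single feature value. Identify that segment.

/t, z, ɖ, ʐ, ʂ/ are all [−distributed], but /dʒ/ (voiced postalveolar affricate) is [+distributed]. No other single segment can be removed to leave a set sharing one feature value that the removed segment lacks, so /dʒ/ is the odd one out.

dʒ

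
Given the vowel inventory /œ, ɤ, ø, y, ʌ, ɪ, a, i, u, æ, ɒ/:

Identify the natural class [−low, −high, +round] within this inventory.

œ, ø

Eliminate segments failing any feature: /ɤ, ʌ/ are [−round]; /y, ɪ, i, u/ are [+high]; /a, æ, ɒ/ are [+low]. The remaining /œ, ø/ satisfy [−low], [−high], [+round].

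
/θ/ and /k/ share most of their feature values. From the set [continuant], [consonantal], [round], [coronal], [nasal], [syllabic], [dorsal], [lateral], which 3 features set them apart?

/θ/ is the voiceless dental fricative and /k/ is the voiceless velar stop. Both are [+consonantal], [-round], [-nasal], [-syllabic], [-lateral]. /θ/ is [+continuant] while /k/ is [-continuant]; /θ/ is [+coronal] while /k/ is [-coronal]; /θ/ is [-dorsal] while /k/ is [+dorsal], so the distinguishing features are [continuant], [coronal], [dorsal].

[continuant], [coronal], [dorsal]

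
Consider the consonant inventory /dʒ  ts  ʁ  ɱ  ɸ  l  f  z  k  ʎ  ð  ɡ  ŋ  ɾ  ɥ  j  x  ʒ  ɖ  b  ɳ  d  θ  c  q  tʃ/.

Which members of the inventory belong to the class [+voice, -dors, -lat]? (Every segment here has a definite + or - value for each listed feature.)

dʒ, ɱ, z, ð, ɾ, ʒ, ɖ, b, ɳ, d

Among the inventory, the [+voice] segments are /dʒ, ʁ, ɱ, l, z, ʎ, ð, ɡ, ŋ, ɾ, ɥ, j, ʒ, ɖ, b, ɳ, d/.
Within that set, [-dorsal] gives /dʒ, ɱ, l, z, ð, ɾ, ʒ, ɖ, b, ɳ, d/.
Within that set, [-lateral] leaves /dʒ, ɱ, z, ð, ɾ, ʒ, ɖ, b, ɳ, d/.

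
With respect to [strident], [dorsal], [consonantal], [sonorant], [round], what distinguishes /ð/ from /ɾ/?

[sonorant]

/ð/ is the voiced dental fricative and /ɾ/ is the alveolar tap. Both are [−strident], [−dorsal], [+consonantal], [−round]. /ð/ is [−sonorant] while /ɾ/ is [+sonorant], so the distinguishing feature is [sonorant].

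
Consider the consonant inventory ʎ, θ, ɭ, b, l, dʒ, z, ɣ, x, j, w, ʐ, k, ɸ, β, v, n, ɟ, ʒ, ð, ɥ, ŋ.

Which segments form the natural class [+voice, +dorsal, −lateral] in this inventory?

ɣ, j, w, ɟ, ɥ, ŋ

First, the [+voice] segments are /ʎ, ɭ, b, l, dʒ, z, ɣ, j, w, ʐ, β, v, n, ɟ, ʒ, ð, ɥ, ŋ/.
Within that set, [+dorsal] gives /ʎ, ɣ, j, w, ɟ, ɥ, ŋ/.
Of those, [−lateral] leaves /ɣ, j, w, ɟ, ɥ, ŋ/.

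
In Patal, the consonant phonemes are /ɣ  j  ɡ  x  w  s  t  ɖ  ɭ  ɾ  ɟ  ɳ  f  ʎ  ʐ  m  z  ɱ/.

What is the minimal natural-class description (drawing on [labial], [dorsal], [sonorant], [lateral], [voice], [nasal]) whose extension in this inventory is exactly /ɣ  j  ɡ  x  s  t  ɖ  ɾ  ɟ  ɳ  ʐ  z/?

[−lateral, −labial]

/ɣ, j, ɡ, x, s, t, ɖ, ɾ, ɟ, ɳ, ʐ, z/ are all [−lateral], [−labial], and no other segment in the inventory matches both values. Dropping any one of them over-generates: [−labial] alone would also admit /ɭ, ʎ/; [−lateral] alone would also admit /w, f, m, ɱ/. No other single listed feature picks out exactly this set either, so fewer than two features will not do.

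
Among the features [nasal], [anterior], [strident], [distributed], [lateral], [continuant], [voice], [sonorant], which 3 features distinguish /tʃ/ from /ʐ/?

/tʃ/ (voiceless postalveolar affricate) and /ʐ/ (voiced retroflex fricative) agree on [-nasal], [-anterior], [+strident], [-lateral], [-sonorant]. They differ on [voice] (/tʃ/ [-], /ʐ/ [+]), [continuant] (/tʃ/ [-], /ʐ/ [+]), [distributed] (/tʃ/ [+], /ʐ/ [-]).

[voice], [continuant], [distributed]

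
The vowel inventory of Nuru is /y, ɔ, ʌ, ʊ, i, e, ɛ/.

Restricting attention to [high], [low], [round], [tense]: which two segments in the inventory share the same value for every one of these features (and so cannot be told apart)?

ʌ, ɛ

/ʌ/ (mid back unrounded lax vowel) and /ɛ/ (mid front unrounded lax vowel) are both [−high], [−low], [−round], [−tense], so none of the listed features separates them. (They do differ in [back], which is not among the given features.) Every other pair in the inventory differs on at least one listed feature.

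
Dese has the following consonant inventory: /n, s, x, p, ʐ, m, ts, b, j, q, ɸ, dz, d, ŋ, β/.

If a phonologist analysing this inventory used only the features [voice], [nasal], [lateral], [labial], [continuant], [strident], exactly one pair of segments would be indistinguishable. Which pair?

n, ŋ

/n/ (alveolar nasal) and /ŋ/ (velar nasal) are both [+voice], [+nasal], [-lateral], [-labial], [-continuant], [-strident], so none of the listed features separates them. (They do differ in [coronal] and [dorsal], which are not among the given features.) Every other pair in the inventory differs on at least one listed feature.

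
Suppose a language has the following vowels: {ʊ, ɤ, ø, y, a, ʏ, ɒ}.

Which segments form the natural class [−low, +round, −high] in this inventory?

Eliminate segments failing any feature: /ʊ, y, ʏ/ are [+high]; /ɤ/ is [−round]; /a, ɒ/ are [+low]. The remaining /ø/ satisfy [−low], [+round], [−high].

ø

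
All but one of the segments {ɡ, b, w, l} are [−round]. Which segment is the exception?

w

Every segment except /w/ is [−round]. /w/ (labial-velar glide) is [+round], so it is the exception.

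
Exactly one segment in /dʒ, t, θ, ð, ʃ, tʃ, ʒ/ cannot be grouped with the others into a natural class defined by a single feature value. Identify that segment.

[distributed] groups all but one: /ʒ, ð, dʒ, θ, ʃ, tʃ/ share [+distributed] while /t/ (voiceless alveolar stop) alone is [−distributed]. Removing any other segment would not leave a single-feature class that excludes it.

t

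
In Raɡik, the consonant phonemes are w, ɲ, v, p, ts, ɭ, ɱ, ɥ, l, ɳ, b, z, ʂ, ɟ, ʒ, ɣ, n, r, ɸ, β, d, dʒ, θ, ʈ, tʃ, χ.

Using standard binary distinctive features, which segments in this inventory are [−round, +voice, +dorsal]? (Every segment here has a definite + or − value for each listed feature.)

ɲ, ɟ, ɣ

First, the [−round] segments are /ɲ, v, p, ts, ɭ, ɱ, l, ɳ, b, z, ʂ, ɟ, ʒ, ɣ, n, r, ɸ, β, d, dʒ, θ, ʈ, tʃ, χ/.
Of those, [+voice] gives /ɲ, v, ɭ, ɱ, l, ɳ, b, z, ɟ, ʒ, ɣ, n, r, β, d, dʒ/.
Then [+dorsal] leaves /ɲ, ɟ, ɣ/.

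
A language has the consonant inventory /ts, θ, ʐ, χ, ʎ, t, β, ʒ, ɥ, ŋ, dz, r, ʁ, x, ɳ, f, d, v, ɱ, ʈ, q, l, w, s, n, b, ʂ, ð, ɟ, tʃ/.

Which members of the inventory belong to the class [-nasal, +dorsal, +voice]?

ʎ, ɥ, ʁ, w, ɟ

Eliminate segments failing any feature: /ts, θ, ʐ, t, β, ʒ, dz, r, f, d, v, ʈ, l, s, b, ʂ, ð, tʃ/ are [-dorsal]; /χ, x, q/ are [-voice]; /ŋ, ɳ, ɱ, n/ are [+nasal]. The remaining /ʎ, ɥ, ʁ, w, ɟ/ satisfy [-nasal], [+dorsal], [+voice].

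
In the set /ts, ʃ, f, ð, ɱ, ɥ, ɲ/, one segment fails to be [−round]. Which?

ɥ

/ts, ɱ, ʃ, ð, ɲ, f/ are all [−round]; /ɥ/ (labial-palatal glide) is [+round].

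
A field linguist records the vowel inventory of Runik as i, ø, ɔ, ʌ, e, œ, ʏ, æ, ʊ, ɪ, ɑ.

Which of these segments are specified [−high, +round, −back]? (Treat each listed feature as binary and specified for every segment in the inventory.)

ø, œ

The [−high] segments are /ø, ɔ, ʌ, e, œ, æ, ɑ/.
Then [+round] gives /ø, ɔ, œ/.
Within that set, [−back] leaves /ø, œ/.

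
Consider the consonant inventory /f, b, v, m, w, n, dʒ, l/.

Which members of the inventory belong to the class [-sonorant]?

The [-sonorant] segments here are /f, b, v, dʒ/; the remaining /m, w, n, l/ are [+sonorant].

f, b, v, dʒ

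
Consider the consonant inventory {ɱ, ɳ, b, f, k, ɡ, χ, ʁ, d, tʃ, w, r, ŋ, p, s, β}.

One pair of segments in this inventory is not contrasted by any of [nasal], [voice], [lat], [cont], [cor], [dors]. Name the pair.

On the given features, /w/ and /ʁ/ have an identical profile: [-nasal], [+voice], [-lateral], [+continuant], [-coronal], [+dorsal]. No other two segments in the inventory coincide on all 6 features. (They do differ in [labial], [round] and [high], which are not among the given features.)

w, ʁ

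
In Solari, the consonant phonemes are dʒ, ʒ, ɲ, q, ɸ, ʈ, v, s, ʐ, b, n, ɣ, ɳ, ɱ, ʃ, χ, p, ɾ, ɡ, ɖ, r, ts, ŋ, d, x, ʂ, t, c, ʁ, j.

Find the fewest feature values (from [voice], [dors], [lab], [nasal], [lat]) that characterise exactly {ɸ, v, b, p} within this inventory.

Every target segment is [-nasal], [+labial]; each remaining inventory member fails at least one of these. Each conjunct is needed — [+labial] alone would also admit /ɱ/; [-nasal] alone would also admit /dʒ, ʒ, q, ʈ, …/ — and no other single listed feature has exactly this extension, so two is the minimum.

[-nasal, +lab]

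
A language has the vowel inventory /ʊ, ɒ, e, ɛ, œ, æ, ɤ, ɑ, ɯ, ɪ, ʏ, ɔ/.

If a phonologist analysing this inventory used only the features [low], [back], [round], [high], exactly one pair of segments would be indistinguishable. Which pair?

e, ɛ

/e/ (mid front unrounded tense vowel) and /ɛ/ (mid front unrounded lax vowel) are both [−low], [−back], [−round], [−high], so none of the listed features separates them. (They do differ in [tense], which is not among the given features.) Every other pair in the inventory differs on at least one listed feature.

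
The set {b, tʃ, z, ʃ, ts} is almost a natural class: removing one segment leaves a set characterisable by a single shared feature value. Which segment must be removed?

b

[strident] (equivalently [labial], [coronal]) groups all but one: /ts, z, ʃ, tʃ/ share [+strident] while /b/ (voiced bilabial stop) alone is [−strident]. Removing any other segment would not leave a single-feature class that excludes it.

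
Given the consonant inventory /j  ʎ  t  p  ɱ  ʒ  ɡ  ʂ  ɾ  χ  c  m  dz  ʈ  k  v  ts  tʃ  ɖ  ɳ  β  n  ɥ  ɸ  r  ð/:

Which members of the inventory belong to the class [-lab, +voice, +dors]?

j, ʎ, ɡ

Eliminate segments failing any feature: /t, ʂ, χ, c, ʈ, k, ts, tʃ/ are [-voice]; /p, ɱ, m, v, β, ɥ, ɸ/ are [+labial]; /ʒ, ɾ, dz, ɖ, ɳ, n, r, ð/ are [-dorsal]. The remaining /j, ʎ, ɡ/ satisfy [-labial], [+voice], [+dorsal].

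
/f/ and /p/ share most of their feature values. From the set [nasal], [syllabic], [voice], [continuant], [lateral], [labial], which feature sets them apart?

[continuant]

/f/ (voiceless labiodental fricative) and /p/ (voiceless bilabial stop) agree on [−nasal], [−syllabic], [−voice], [−lateral], [+labial]. They differ on [continuant] (/f/ [+], /p/ [−]).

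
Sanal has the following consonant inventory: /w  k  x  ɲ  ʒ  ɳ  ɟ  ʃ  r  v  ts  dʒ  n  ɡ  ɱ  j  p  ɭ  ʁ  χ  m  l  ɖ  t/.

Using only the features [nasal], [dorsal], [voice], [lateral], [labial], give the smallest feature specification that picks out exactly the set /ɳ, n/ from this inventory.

[+nasal, -labial, -dorsal]

The class [+nasal], [-labial], [-dorsal] has exactly /ɳ, n/ as its extension in this inventory. No smaller conjunction from the listed features achieves this: [-labial, -dorsal] alone would also admit /ʒ, ʃ, r, ts, …/; [+nasal, -dorsal] alone would also admit /ɱ, m/; [+nasal, -labial] alone would also admit /ɲ/; and checking the remaining two-feature bundles turns up none with this extension.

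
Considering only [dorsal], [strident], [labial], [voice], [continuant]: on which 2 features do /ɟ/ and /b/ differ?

[labial], [dorsal]

The two segments share [-strident], [+voice], [-continuant]. The only features from the list on which they differ: /ɟ/ is [-labial] while /b/ is [+labial]; /ɟ/ is [+dorsal] while /b/ is [-dorsal].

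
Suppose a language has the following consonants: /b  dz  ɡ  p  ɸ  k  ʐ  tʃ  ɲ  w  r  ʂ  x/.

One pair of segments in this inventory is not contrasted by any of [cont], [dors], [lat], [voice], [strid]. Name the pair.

ɲ, ɡ

Both /ɲ/ and /ɡ/ are [−continuant], [+dorsal], [−lateral], [+voice], [−strident]. Since the list omits [sonorant], [nasal] and [back] — which do distinguish the palatal nasal from the voiced velar stop — this pair collapses; all other pairs remain distinct.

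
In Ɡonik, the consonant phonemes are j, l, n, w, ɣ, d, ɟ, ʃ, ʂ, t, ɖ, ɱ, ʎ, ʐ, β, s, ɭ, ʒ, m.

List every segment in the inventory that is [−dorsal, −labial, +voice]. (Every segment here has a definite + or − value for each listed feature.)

l, n, d, ɖ, ʐ, ɭ, ʒ

First, the [−dorsal] segments are /l, n, d, ʃ, ʂ, t, ɖ, ɱ, ʐ, β, s, ɭ, ʒ, m/.
Within that set, [−labial] gives /l, n, d, ʃ, ʂ, t, ɖ, ʐ, s, ɭ, ʒ/.
Among these, [+voice] leaves /l, n, d, ɖ, ʐ, ɭ, ʒ/.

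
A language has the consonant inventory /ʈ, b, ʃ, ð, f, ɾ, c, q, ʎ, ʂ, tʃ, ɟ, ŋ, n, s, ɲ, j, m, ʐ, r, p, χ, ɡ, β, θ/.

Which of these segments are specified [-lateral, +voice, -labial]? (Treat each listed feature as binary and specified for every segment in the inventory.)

ð, ɾ, ɟ, ŋ, n, ɲ, j, ʐ, r, ɡ

Eliminate segments failing any feature: /ʈ, ʃ, f, c, q, ʂ, tʃ, s, p, χ, θ/ are [-voice]; /b, m, β/ are [+labial]; /ʎ/ is [+lateral]. The remaining /ð, ɾ, ɟ, ŋ, n, ɲ, j, ʐ, r, ɡ/ satisfy [-lateral], [+voice], [-labial].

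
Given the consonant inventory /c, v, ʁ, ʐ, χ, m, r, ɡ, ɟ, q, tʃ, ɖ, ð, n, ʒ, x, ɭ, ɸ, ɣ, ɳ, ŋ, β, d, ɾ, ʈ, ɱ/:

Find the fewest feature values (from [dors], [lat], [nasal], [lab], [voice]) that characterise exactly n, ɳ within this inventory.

Every target segment is [+nasal], [-labial], [-dorsal]; each remaining inventory member fails at least one of these. Each conjunct is needed — [-labial, -dorsal] alone would also admit /ʐ, r, tʃ, ɖ, …/; [+nasal, -dorsal] alone would also admit /m, ɱ/; [+nasal, -labial] alone would also admit /ŋ/ — and no other combination of two listed features has exactly this extension, so three is the minimum.

[+nasal, -lab, -dors]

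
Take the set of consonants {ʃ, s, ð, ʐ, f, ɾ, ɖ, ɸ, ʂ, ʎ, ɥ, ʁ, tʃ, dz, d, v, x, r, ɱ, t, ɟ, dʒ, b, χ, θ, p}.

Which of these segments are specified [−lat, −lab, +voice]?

Among the inventory, the [−lateral] segments are /ʃ, s, ð, ʐ, f, ɾ, ɖ, ɸ, ʂ, ɥ, ʁ, tʃ, dz, d, v, x, r, ɱ, t, ɟ, dʒ, b, χ, θ, p/.
Among these, [−labial] gives /ʃ, s, ð, ʐ, ɾ, ɖ, ʂ, ʁ, tʃ, dz, d, x, r, t, ɟ, dʒ, χ, θ/.
Then [+voice] leaves /ð, ʐ, ɾ, ɖ, ʁ, dz, d, r, ɟ, dʒ/.

ð, ʐ, ɾ, ɖ, ʁ, dz, d, r, ɟ, dʒ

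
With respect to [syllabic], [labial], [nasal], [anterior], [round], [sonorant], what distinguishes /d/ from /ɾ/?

/d/ (voiced alveolar stop) and /ɾ/ (alveolar tap) agree on [-syllabic], [-labial], [-nasal], [+anterior], [-round]. They differ on [sonorant] (/d/ [-], /ɾ/ [+]).

[sonorant]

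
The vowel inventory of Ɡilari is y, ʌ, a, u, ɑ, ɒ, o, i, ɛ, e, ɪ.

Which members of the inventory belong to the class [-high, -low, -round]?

ʌ, ɛ, e

First, the [-high] segments are /ʌ, a, ɑ, ɒ, o, ɛ, e/.
Within that set, [-low] gives /ʌ, o, ɛ, e/.
Among these, [-round] leaves /ʌ, ɛ, e/.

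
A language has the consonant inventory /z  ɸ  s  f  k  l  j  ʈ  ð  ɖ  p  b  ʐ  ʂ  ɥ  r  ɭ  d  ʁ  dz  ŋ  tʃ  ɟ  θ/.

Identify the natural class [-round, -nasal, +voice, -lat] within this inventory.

The [-round] segments are /z, ɸ, s, f, k, l, j, ʈ, ð, ɖ, p, b, ʐ, ʂ, r, ɭ, d, ʁ, dz, ŋ, tʃ, ɟ, θ/.
Intersecting with [-nasal] gives /z, ɸ, s, f, k, l, j, ʈ, ð, ɖ, p, b, ʐ, ʂ, r, ɭ, d, ʁ, dz, tʃ, ɟ, θ/.
Then [+voice] gives /z, l, j, ð, ɖ, b, ʐ, r, ɭ, d, ʁ, dz, ɟ/.
Within that set, [-lateral] leaves /z, j, ð, ɖ, b, ʐ, r, d, ʁ, dz, ɟ/.

z, j, ð, ɖ, b, ʐ, r, d, ʁ, dz, ɟ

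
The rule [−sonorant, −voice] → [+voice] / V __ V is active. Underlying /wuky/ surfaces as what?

/k/ satisfies [−sonorant, −voice] and sits in V __ V. The [+voice] counterpart of the voiceless velar stop is /ɡ/. Other segments in /wuky/ either fail the structural description or are not in the environment, so the surface form is [wuɡy].

[wuɡy]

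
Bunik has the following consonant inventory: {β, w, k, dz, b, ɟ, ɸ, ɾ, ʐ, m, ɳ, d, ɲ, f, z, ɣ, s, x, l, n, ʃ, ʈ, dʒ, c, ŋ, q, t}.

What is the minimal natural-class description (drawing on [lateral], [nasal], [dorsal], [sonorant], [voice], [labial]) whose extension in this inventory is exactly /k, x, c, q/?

[−voice, +dorsal]

Every target segment is [−voice], [+dorsal]; each remaining inventory member fails at least one of these. Each conjunct is needed — [+dorsal] alone would also admit /w, ɟ, ɲ, ɣ, …/; [−voice] alone would also admit /ɸ, f, s, ʃ, …/ — and no other single listed feature has exactly this extension, so two is the minimum.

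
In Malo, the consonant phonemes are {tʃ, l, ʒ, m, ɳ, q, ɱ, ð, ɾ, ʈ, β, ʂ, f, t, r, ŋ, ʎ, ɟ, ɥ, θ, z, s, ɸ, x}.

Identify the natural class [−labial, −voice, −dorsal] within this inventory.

tʃ, ʈ, ʂ, t, θ, s

Among the inventory, the [−labial] segments are /tʃ, l, ʒ, ɳ, q, ð, ɾ, ʈ, ʂ, t, r, ŋ, ʎ, ɟ, θ, z, s, x/.
Intersecting with [−voice] gives /tʃ, q, ʈ, ʂ, t, θ, s, x/.
Within that set, [−dorsal] leaves /tʃ, ʈ, ʂ, t, θ, s/.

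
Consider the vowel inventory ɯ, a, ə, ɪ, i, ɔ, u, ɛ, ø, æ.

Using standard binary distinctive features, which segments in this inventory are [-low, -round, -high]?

Eliminate segments failing any feature: /ɯ, ɪ, i/ are [+high]; /a, æ/ are [+low]; /ɔ, u, ø/ are [+round]. The remaining /ə, ɛ/ satisfy [-low], [-round], [-high].

ə, ɛ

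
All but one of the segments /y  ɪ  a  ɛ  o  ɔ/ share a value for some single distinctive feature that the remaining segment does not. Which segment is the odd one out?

The remaining segments after removing /a/ share [-low]; /a/ (low unrounded vowel) is [+low]. For every other candidate removal, the leftover set fails to share any single feature value that the removed segment lacks.

a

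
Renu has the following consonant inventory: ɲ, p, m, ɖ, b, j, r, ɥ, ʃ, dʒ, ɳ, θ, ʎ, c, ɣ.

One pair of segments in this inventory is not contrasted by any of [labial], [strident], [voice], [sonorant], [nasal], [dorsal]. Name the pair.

On the given features, /ʎ/ and /j/ have an identical profile: [-labial], [-strident], [+voice], [+sonorant], [-nasal], [+dorsal]. No other two segments in the inventory coincide on all 6 features. (They do differ in [lateral], which is not among the given features.)

ʎ, j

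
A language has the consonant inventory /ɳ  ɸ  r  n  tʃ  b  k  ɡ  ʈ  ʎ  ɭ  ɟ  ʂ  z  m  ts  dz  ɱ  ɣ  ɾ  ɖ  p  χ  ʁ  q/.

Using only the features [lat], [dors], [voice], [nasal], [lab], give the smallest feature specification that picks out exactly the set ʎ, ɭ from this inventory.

[+lat]

The target set is precisely the extension of [+lateral] in this inventory.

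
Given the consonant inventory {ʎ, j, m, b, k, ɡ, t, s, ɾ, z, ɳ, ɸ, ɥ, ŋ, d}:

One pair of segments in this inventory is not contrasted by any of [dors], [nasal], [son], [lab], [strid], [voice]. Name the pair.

/ʎ/ (palatal lateral approximant) and /j/ (palatal glide) are both [+dorsal], [-nasal], [+sonorant], [-labial], [-strident], [+voice], so none of the listed features separates them. (They do differ in [lateral], which is not among the given features.) Every other pair in the inventory differs on at least one listed feature.

ʎ, j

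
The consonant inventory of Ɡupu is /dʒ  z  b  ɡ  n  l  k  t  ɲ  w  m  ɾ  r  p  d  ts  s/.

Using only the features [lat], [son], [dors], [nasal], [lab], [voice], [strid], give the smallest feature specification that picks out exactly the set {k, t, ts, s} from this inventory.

/k, t, ts, s/ are all [-voice], [-labial], and no other segment in the inventory matches both values. Dropping any one of them over-generates: [-labial] alone would also admit /dʒ, z, ɡ, n, …/; [-voice] alone would also admit /p/. No other single listed feature picks out exactly this set either, so fewer than two features will not do.

[-voice, -lab]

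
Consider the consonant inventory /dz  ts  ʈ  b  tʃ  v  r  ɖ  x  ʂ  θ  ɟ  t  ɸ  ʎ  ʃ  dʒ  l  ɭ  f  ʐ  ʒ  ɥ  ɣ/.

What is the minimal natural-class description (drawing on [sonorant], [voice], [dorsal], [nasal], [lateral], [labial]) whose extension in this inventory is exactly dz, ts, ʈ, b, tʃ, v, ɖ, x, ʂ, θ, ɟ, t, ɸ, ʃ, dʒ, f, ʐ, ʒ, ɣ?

[−sonorant]

/dz, ts, ʈ, b, tʃ, v, ɖ, x, ʂ, θ, ɟ, t, ɸ, ʃ, dʒ, f, ʐ, ʒ, ɣ/ are exactly the [−sonorant] segments in the inventory, so a single feature suffices.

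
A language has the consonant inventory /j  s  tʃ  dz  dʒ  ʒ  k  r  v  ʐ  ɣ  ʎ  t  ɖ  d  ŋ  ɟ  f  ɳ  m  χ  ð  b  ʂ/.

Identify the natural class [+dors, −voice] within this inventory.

k, χ

Eliminate segments failing any feature: /j, ɣ, ʎ, ŋ, ɟ/ are [+voice]; /s, tʃ, dz, dʒ, ʒ, r, v, ʐ, t, ɖ, d, f, ɳ, m, ð, b, ʂ/ are [−dorsal]. The remaining /k, χ/ satisfy [+dorsal], [−voice].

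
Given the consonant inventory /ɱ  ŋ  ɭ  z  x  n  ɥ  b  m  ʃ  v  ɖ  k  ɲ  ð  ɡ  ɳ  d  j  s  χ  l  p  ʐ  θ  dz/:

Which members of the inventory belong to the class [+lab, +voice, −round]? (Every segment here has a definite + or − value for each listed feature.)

ɱ, b, m, v

First, the [+labial] segments are /ɱ, ɥ, b, m, v, p/.
Within that set, [+voice] gives /ɱ, ɥ, b, m, v/.
Within that set, [−round] leaves /ɱ, b, m, v/.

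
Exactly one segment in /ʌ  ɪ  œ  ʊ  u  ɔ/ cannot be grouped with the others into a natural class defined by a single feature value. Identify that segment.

u

The remaining segments after removing /u/ share [-tense]; /u/ (high back rounded tense vowel) is [+tense]. For every other candidate removal, the leftover set fails to share any single feature value that the removed segment lacks.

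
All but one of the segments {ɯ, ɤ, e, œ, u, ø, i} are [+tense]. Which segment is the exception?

œ

/œ/ is the mid front rounded lax vowel, which is [−tense]; the rest — /i, e, ɤ, ɯ, ø, u/ — are [+tense].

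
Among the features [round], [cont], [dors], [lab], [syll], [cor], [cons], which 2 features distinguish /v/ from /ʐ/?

[labial], [coronal]

/v/ (voiced labiodental fricative) and /ʐ/ (voiced retroflex fricative) agree on [−round], [+continuant], [−dorsal], [−syllabic], [+consonantal]. They differ on [labial] (/v/ [+], /ʐ/ [−]), [coronal] (/v/ [−], /ʐ/ [+]).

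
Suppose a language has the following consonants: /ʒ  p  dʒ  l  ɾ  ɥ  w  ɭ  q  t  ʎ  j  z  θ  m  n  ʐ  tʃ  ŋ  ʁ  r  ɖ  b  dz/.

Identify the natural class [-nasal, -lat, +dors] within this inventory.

Checking each segment against [-nasal], [-lateral], [+dorsal]: /ɥ/ (labial-palatal glide), /w/ (labial-velar glide), /q/ (voiceless uvular stop), /j/ (palatal glide), /ʁ/ (voiced uvular fricative) satisfy every feature; every other segment in the inventory fails at least one.

ɥ, w, q, j, ʁ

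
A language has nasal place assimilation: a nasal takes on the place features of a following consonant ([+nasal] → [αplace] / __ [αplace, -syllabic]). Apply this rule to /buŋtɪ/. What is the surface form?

[buntɪ]

In /buŋtɪ/, the nasal /ŋ/ precedes /t/, which is [+coronal]. The nasal assimilates in place, becoming the [+coronal] nasal /n/. The surface form is [buntɪ].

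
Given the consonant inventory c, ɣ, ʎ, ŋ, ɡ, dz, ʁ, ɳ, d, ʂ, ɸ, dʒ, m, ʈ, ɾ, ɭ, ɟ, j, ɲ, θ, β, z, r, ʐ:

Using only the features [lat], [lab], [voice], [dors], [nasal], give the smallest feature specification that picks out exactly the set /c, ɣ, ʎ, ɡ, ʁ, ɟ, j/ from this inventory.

Every target segment is [−nasal], [+dorsal]; each remaining inventory member fails at least one of these. Each conjunct is needed — [+dorsal] alone would also admit /ŋ, ɲ/; [−nasal] alone would also admit /dz, d, ʂ, ɸ, …/ — and no other single listed feature has exactly this extension, so two is the minimum.

[−nasal, +dors]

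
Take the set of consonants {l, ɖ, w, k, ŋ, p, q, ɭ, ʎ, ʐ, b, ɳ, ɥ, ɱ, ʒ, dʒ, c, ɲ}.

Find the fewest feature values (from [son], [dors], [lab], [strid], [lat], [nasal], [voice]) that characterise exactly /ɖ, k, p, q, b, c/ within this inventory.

[-son, -strid]

Every target segment is [-sonorant], [-strident]; each remaining inventory member fails at least one of these. Each conjunct is needed — [-strident] alone would also admit /l, w, ŋ, ɭ, …/; [-sonorant] alone would also admit /ʐ, ʒ, dʒ/ — and no other single listed feature has exactly this extension, so two is the minimum.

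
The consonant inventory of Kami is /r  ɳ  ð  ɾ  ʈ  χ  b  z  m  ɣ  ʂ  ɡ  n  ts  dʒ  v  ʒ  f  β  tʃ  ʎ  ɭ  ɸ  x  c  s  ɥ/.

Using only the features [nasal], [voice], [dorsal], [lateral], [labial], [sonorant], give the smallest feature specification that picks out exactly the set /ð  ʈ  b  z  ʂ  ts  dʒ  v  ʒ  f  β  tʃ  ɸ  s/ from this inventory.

[-sonorant, -dorsal]

/ð, ʈ, b, z, ʂ, ts, dʒ, v, ʒ, f, β, tʃ, ɸ, s/ are all [-sonorant], [-dorsal], and no other segment in the inventory matches both values. Dropping any one of them over-generates: [-dorsal] alone would also admit /r, ɳ, ɾ, m, …/; [-sonorant] alone would also admit /χ, ɣ, ɡ, x, …/. No other single listed feature picks out exactly this set either, so fewer than two features will not do.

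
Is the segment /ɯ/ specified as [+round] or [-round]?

[-round]

/ɯ/ is the high back unrounded vowel, hence [-round].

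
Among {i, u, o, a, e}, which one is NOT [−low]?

a

/a/ is the low unrounded vowel, which is [+low]; the rest — /i, e, u, o/ — are [−low].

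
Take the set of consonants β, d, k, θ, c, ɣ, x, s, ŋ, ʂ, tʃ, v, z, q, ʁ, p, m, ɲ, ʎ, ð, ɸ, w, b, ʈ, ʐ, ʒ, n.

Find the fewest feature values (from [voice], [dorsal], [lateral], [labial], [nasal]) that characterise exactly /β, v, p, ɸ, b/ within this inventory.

[−nasal, +labial, −dorsal]

The class [−nasal], [+labial], [−dorsal] has exactly /β, v, p, ɸ, b/ as its extension in this inventory. No smaller conjunction from the listed features achieves this: [+labial, −dorsal] alone would also admit /m/; [−nasal, −dorsal] alone would also admit /d, θ, s, ʂ, …/; [−nasal, +labial] alone would also admit /w/; and checking the remaining two-feature bundles turns up none with this extension.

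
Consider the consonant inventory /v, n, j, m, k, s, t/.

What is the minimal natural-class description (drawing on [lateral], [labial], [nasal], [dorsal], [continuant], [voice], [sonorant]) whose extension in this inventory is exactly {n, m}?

[+nasal]

Every target segment is [+nasal] and no other inventory member is, so one feature is enough.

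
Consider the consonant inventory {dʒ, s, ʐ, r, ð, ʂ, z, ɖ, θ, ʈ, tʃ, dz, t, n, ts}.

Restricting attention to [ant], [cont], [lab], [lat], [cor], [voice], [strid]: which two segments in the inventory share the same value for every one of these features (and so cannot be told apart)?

/r/ (alveolar trill) and /ð/ (voiced dental fricative) are both [+anterior], [+continuant], [−labial], [−lateral], [+coronal], [+voice], [−strident], so none of the listed features separates them. (They do differ in [sonorant], which is not among the given features.) Every other pair in the inventory differs on at least one listed feature.

r, ð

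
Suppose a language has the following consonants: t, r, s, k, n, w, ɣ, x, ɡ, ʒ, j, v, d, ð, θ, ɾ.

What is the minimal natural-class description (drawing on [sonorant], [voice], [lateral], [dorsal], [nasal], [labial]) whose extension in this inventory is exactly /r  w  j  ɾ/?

[+sonorant, −nasal]

/r, w, j, ɾ/ are all [+sonorant], [−nasal], and no other segment in the inventory matches both values. Dropping any one of them over-generates: [−nasal] alone would also admit /t, s, k, ɣ, …/; [+sonorant] alone would also admit /n/. No other single listed feature picks out exactly this set either, so fewer than two features will not do.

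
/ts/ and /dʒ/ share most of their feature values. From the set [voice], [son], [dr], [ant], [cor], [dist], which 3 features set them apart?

/ts/ (voiceless alveolar affricate) and /dʒ/ (voiced postalveolar affricate) agree on [-sonorant], [+delayed release], [+coronal]. They differ on [voice] (/ts/ [-], /dʒ/ [+]), [anterior] (/ts/ [+], /dʒ/ [-]), [distributed] (/ts/ [-], /dʒ/ [+]).

[voice], [anterior], [distributed]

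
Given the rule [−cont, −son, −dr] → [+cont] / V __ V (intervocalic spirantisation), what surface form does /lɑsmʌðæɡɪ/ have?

[lɑsmʌðæɣɪ]

/ɡ/ satisfies [−cont, −son, −dr] and sits in V __ V. The [+continuant] counterpart of the voiced velar stop is /ɣ/. Other segments in /lɑsmʌðæɡɪ/ either fail the structural description or are not in the environment, so the surface form is [lɑsmʌðæɣɪ].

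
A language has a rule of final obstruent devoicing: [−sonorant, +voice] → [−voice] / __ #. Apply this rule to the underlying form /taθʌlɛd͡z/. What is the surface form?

Only the final segment /d͡z/ is both word-final and matches the structural description. It is a voiced alveolar affricate, so [−sonorant, +voice] holds; changing it to [−voice] with all other features held fixed yields /t͡s/ (voiceless alveolar affricate). No other segment meets both the structural description and the environment, so the output is [taθʌlɛt͡s].

[taθʌlɛt͡s]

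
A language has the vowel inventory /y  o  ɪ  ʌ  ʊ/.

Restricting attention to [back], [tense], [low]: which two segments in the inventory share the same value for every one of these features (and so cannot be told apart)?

ʌ, ʊ

Both /ʌ/ and /ʊ/ are [+back], [-tense], [-low]. Since the list omits [labial], [round] and [high] — which do distinguish the mid back unrounded lax vowel from the high back rounded lax vowel — this pair collapses; all other pairs remain distinct.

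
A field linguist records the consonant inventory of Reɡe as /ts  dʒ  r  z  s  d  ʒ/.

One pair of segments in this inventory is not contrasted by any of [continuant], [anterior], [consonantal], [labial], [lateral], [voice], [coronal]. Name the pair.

r, z

On the given features, /r/ and /z/ have an identical profile: [+continuant], [+anterior], [+consonantal], [−labial], [−lateral], [+voice], [+coronal]. No other two segments in the inventory coincide on all 7 features. (They do differ in [sonorant] and [strident], which are not among the given features.)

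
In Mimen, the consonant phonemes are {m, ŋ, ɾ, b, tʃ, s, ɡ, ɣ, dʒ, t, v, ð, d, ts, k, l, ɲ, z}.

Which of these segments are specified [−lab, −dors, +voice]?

Eliminate segments failing any feature: /m, b, v/ are [+labial]; /ŋ, ɡ, ɣ, k, ɲ/ are [+dorsal]; /tʃ, s, t, ts/ are [−voice]. The remaining /ɾ, dʒ, ð, d, l, z/ satisfy [−labial], [−dorsal], [+voice].

ɾ, dʒ, ð, d, l, z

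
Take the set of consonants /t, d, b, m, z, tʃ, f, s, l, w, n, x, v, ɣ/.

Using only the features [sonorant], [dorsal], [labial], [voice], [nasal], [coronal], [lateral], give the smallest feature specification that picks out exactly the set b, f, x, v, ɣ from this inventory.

Every target segment is [-sonorant], [-coronal]; each remaining inventory member fails at least one of these. Each conjunct is needed — [-coronal] alone would also admit /m, w/; [-sonorant] alone would also admit /t, d, z, tʃ, …/ — and no other single listed feature has exactly this extension, so two is the minimum.

[-sonorant, -coronal]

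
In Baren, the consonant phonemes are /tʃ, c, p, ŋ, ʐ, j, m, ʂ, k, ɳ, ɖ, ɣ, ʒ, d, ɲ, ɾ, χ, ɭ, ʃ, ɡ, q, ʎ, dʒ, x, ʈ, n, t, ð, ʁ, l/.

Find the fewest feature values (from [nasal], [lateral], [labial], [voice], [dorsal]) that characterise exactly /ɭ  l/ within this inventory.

Every target segment is [+lateral], [−dorsal]; each remaining inventory member fails at least one of these. Each conjunct is needed — [−dorsal] alone would also admit /tʃ, p, ʐ, m, …/; [+lateral] alone would also admit /ʎ/ — and no other single listed feature has exactly this extension, so two is the minimum.

[+lateral, −dorsal]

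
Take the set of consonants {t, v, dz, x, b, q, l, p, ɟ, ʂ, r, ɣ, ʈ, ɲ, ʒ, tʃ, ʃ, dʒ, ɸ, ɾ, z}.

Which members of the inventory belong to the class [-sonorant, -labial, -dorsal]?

Checking each segment against [-sonorant], [-labial], [-dorsal]: /t/ (voiceless alveolar stop), /dz/ (voiced alveolar affricate), /ʂ/ (voiceless retroflex fricative), /ʈ/ (voiceless retroflex stop), /ʒ/ (voiced postalveolar fricative), /tʃ/ (voiceless postalveolar affricate), among others, satisfy every feature; every other segment in the inventory fails at least one.

t, dz, ʂ, ʈ, ʒ, tʃ, ʃ, dʒ, z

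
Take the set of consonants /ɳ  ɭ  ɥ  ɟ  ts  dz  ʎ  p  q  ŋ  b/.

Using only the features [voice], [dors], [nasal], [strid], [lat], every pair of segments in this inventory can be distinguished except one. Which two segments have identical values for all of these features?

/ɥ/ (labial-palatal glide) and /ɟ/ (voiced palatal stop) are both [+voice], [+dorsal], [−nasal], [−strident], [−lateral], so none of the listed features separates them. (They do differ in [sonorant], [continuant], [labial] and [round], which are not among the given features.) Every other pair in the inventory differs on at least one listed feature.

ɥ, ɟ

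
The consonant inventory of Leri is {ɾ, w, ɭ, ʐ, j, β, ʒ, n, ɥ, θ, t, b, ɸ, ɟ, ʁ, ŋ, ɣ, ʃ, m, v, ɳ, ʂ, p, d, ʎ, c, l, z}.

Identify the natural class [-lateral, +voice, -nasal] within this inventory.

ɾ, w, ʐ, j, β, ʒ, ɥ, b, ɟ, ʁ, ɣ, v, d, z

The [-lateral] segments are /ɾ, w, ʐ, j, β, ʒ, n, ɥ, θ, t, b, ɸ, ɟ, ʁ, ŋ, ɣ, ʃ, m, v, ɳ, ʂ, p, d, c, z/.
Intersecting with [+voice] gives /ɾ, w, ʐ, j, β, ʒ, n, ɥ, b, ɟ, ʁ, ŋ, ɣ, m, v, ɳ, d, z/.
Of those, [-nasal] leaves /ɾ, w, ʐ, j, β, ʒ, ɥ, b, ɟ, ʁ, ɣ, v, d, z/.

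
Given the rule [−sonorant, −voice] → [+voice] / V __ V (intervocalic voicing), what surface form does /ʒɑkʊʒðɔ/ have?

[ʒɑɡʊʒðɔ]

/k/ satisfies [−sonorant, −voice] and sits in V __ V. The [+voice] counterpart of the voiceless velar stop is /ɡ/. Other segments in /ʒɑkʊʒðɔ/ either fail the structural description or are not in the environment, so the surface form is [ʒɑɡʊʒðɔ].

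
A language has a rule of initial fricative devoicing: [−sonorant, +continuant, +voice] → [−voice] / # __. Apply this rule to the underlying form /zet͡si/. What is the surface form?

[set͡si]

/z/ satisfies [−sonorant, +continuant, +voice] and sits in # __. The [−voice] counterpart of the voiced alveolar fricative is /s/. Other segments in /zet͡si/ either fail the structural description or are not in the environment, so the surface form is [set͡si].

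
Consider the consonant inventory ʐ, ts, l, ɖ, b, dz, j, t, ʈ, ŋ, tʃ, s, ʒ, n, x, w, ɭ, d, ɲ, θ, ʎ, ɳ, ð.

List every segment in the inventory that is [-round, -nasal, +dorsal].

Checking each segment against [-round], [-nasal], [+dorsal]: /j/ (palatal glide), /x/ (voiceless velar fricative), /ʎ/ (palatal lateral approximant) satisfy every feature; every other segment in the inventory fails at least one.

j, x, ʎ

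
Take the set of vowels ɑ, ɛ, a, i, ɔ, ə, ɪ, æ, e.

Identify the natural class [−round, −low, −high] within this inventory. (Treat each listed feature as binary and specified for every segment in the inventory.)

Eliminate segments failing any feature: /ɑ, a, æ/ are [+low]; /i, ɪ/ are [+high]; /ɔ/ is [+round]. The remaining /ɛ, ə, e/ satisfy [−round], [−low], [−high].

ɛ, ə, e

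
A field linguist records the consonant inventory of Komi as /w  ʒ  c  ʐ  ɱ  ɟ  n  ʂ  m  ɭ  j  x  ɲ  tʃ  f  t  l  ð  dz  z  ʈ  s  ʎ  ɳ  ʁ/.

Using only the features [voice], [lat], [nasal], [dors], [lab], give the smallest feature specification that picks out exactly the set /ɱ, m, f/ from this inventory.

The class [+labial], [−dorsal] has exactly /ɱ, m, f/ as its extension in this inventory. No smaller conjunction from the listed features achieves this: [−dorsal] alone would also admit /ʒ, ʐ, n, ʂ, …/; [+labial] alone would also admit /w/; and checking the remaining single features turns up none with this extension.

[+lab, −dors]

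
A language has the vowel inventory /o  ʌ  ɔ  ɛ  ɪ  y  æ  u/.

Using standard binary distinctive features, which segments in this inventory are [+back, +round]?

Eliminate segments failing any feature: /ʌ/ is [-round]; /ɛ, ɪ, y, æ/ are [-back]. The remaining /o, ɔ, u/ satisfy [+back], [+round].

o, ɔ, u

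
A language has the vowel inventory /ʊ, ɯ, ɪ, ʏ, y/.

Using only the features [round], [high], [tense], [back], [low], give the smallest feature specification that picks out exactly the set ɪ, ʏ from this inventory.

[−back, −tense]

/ɪ, ʏ/ are all [−back], [−tense], and no other segment in the inventory matches both values. Dropping any one of them over-generates: [−tense] alone would also admit /ʊ/; [−back] alone would also admit /y/. No other single listed feature picks out exactly this set either, so fewer than two features will not do.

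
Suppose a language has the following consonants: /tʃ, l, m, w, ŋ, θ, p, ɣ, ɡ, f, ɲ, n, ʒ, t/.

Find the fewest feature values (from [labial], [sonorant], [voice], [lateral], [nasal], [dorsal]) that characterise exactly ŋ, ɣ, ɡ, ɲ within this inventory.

[-labial, +dorsal]

Every target segment is [-labial], [+dorsal]; each remaining inventory member fails at least one of these. Each conjunct is needed — [+dorsal] alone would also admit /w/; [-labial] alone would also admit /tʃ, l, θ, n, …/ — and no other single listed feature has exactly this extension, so two is the minimum.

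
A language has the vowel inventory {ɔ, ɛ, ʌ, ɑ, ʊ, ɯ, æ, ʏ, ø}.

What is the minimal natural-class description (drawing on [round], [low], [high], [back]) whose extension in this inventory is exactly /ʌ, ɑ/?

[−high, +back, −round]

/ʌ, ɑ/ are all [−high], [+back], [−round], and no other segment in the inventory matches all three values. Dropping any one of them over-generates: [+back, −round] alone would also admit /ɯ/; [−high, −round] alone would also admit /ɛ, æ/; [−high, +back] alone would also admit /ɔ/. No other combination of two listed features picks out exactly this set either, so fewer than three features will not do.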